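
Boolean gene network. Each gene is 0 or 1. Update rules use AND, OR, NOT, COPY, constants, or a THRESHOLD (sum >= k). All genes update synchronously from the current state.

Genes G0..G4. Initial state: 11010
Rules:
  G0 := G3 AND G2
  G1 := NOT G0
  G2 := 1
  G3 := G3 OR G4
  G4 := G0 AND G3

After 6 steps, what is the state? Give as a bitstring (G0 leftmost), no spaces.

Step 1: G0=G3&G2=1&0=0 G1=NOT G0=NOT 1=0 G2=1(const) G3=G3|G4=1|0=1 G4=G0&G3=1&1=1 -> 00111
Step 2: G0=G3&G2=1&1=1 G1=NOT G0=NOT 0=1 G2=1(const) G3=G3|G4=1|1=1 G4=G0&G3=0&1=0 -> 11110
Step 3: G0=G3&G2=1&1=1 G1=NOT G0=NOT 1=0 G2=1(const) G3=G3|G4=1|0=1 G4=G0&G3=1&1=1 -> 10111
Step 4: G0=G3&G2=1&1=1 G1=NOT G0=NOT 1=0 G2=1(const) G3=G3|G4=1|1=1 G4=G0&G3=1&1=1 -> 10111
Step 5: G0=G3&G2=1&1=1 G1=NOT G0=NOT 1=0 G2=1(const) G3=G3|G4=1|1=1 G4=G0&G3=1&1=1 -> 10111
Step 6: G0=G3&G2=1&1=1 G1=NOT G0=NOT 1=0 G2=1(const) G3=G3|G4=1|1=1 G4=G0&G3=1&1=1 -> 10111

10111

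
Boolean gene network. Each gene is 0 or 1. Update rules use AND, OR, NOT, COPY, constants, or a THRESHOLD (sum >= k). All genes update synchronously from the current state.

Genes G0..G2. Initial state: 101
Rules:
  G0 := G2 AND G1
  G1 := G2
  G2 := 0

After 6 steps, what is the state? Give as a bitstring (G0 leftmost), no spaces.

Step 1: G0=G2&G1=1&0=0 G1=G2=1 G2=0(const) -> 010
Step 2: G0=G2&G1=0&1=0 G1=G2=0 G2=0(const) -> 000
Step 3: G0=G2&G1=0&0=0 G1=G2=0 G2=0(const) -> 000
Step 4: G0=G2&G1=0&0=0 G1=G2=0 G2=0(const) -> 000
Step 5: G0=G2&G1=0&0=0 G1=G2=0 G2=0(const) -> 000
Step 6: G0=G2&G1=0&0=0 G1=G2=0 G2=0(const) -> 000

000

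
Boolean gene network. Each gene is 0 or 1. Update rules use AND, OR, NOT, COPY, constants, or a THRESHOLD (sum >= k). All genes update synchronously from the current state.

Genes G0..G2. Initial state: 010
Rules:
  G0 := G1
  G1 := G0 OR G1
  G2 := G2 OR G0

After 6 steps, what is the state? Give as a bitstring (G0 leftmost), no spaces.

Step 1: G0=G1=1 G1=G0|G1=0|1=1 G2=G2|G0=0|0=0 -> 110
Step 2: G0=G1=1 G1=G0|G1=1|1=1 G2=G2|G0=0|1=1 -> 111
Step 3: G0=G1=1 G1=G0|G1=1|1=1 G2=G2|G0=1|1=1 -> 111
Step 4: G0=G1=1 G1=G0|G1=1|1=1 G2=G2|G0=1|1=1 -> 111
Step 5: G0=G1=1 G1=G0|G1=1|1=1 G2=G2|G0=1|1=1 -> 111
Step 6: G0=G1=1 G1=G0|G1=1|1=1 G2=G2|G0=1|1=1 -> 111

111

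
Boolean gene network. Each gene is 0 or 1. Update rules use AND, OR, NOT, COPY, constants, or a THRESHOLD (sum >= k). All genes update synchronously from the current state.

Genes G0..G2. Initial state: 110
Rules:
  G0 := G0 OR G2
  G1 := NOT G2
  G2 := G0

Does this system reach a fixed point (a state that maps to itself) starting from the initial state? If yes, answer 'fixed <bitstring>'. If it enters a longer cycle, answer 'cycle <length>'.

Step 0: 110
Step 1: G0=G0|G2=1|0=1 G1=NOT G2=NOT 0=1 G2=G0=1 -> 111
Step 2: G0=G0|G2=1|1=1 G1=NOT G2=NOT 1=0 G2=G0=1 -> 101
Step 3: G0=G0|G2=1|1=1 G1=NOT G2=NOT 1=0 G2=G0=1 -> 101
Fixed point reached at step 2: 101

Answer: fixed 101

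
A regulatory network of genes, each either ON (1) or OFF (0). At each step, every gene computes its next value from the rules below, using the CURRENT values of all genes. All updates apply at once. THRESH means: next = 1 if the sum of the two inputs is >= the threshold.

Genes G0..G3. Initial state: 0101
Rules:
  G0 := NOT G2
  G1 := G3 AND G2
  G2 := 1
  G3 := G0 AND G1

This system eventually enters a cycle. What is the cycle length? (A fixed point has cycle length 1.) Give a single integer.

Step 0: 0101
Step 1: G0=NOT G2=NOT 0=1 G1=G3&G2=1&0=0 G2=1(const) G3=G0&G1=0&1=0 -> 1010
Step 2: G0=NOT G2=NOT 1=0 G1=G3&G2=0&1=0 G2=1(const) G3=G0&G1=1&0=0 -> 0010
Step 3: G0=NOT G2=NOT 1=0 G1=G3&G2=0&1=0 G2=1(const) G3=G0&G1=0&0=0 -> 0010
State from step 3 equals state from step 2 -> cycle length 1

Answer: 1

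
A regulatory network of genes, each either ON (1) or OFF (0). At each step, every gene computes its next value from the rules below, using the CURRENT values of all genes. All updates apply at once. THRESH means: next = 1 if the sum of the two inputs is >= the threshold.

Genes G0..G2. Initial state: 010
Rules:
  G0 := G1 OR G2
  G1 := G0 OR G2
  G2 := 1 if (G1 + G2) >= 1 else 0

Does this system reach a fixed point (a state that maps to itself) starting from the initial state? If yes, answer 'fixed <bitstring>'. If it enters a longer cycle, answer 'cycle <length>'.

Step 0: 010
Step 1: G0=G1|G2=1|0=1 G1=G0|G2=0|0=0 G2=(1+0>=1)=1 -> 101
Step 2: G0=G1|G2=0|1=1 G1=G0|G2=1|1=1 G2=(0+1>=1)=1 -> 111
Step 3: G0=G1|G2=1|1=1 G1=G0|G2=1|1=1 G2=(1+1>=1)=1 -> 111
Fixed point reached at step 2: 111

Answer: fixed 111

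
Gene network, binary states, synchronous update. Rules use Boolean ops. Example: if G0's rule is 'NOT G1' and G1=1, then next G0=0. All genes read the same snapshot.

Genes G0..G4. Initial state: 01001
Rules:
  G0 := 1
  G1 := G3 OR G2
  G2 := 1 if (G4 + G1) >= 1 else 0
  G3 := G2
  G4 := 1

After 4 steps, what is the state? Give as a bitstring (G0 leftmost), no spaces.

Step 1: G0=1(const) G1=G3|G2=0|0=0 G2=(1+1>=1)=1 G3=G2=0 G4=1(const) -> 10101
Step 2: G0=1(const) G1=G3|G2=0|1=1 G2=(1+0>=1)=1 G3=G2=1 G4=1(const) -> 11111
Step 3: G0=1(const) G1=G3|G2=1|1=1 G2=(1+1>=1)=1 G3=G2=1 G4=1(const) -> 11111
Step 4: G0=1(const) G1=G3|G2=1|1=1 G2=(1+1>=1)=1 G3=G2=1 G4=1(const) -> 11111

11111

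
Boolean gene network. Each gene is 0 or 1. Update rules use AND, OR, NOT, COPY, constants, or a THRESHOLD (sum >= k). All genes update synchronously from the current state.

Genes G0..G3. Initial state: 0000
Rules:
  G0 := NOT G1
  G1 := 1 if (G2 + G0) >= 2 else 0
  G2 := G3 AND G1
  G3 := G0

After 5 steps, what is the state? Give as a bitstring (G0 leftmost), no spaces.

Step 1: G0=NOT G1=NOT 0=1 G1=(0+0>=2)=0 G2=G3&G1=0&0=0 G3=G0=0 -> 1000
Step 2: G0=NOT G1=NOT 0=1 G1=(0+1>=2)=0 G2=G3&G1=0&0=0 G3=G0=1 -> 1001
Step 3: G0=NOT G1=NOT 0=1 G1=(0+1>=2)=0 G2=G3&G1=1&0=0 G3=G0=1 -> 1001
Step 4: G0=NOT G1=NOT 0=1 G1=(0+1>=2)=0 G2=G3&G1=1&0=0 G3=G0=1 -> 1001
Step 5: G0=NOT G1=NOT 0=1 G1=(0+1>=2)=0 G2=G3&G1=1&0=0 G3=G0=1 -> 1001

1001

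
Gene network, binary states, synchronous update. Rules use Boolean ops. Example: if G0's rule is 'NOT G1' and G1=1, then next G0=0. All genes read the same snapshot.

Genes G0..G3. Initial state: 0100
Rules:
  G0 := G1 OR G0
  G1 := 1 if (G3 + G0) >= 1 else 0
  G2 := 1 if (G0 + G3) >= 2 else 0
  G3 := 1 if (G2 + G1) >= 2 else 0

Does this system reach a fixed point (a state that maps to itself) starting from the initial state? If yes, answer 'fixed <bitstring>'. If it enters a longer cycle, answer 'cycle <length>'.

Answer: fixed 1100

Derivation:
Step 0: 0100
Step 1: G0=G1|G0=1|0=1 G1=(0+0>=1)=0 G2=(0+0>=2)=0 G3=(0+1>=2)=0 -> 1000
Step 2: G0=G1|G0=0|1=1 G1=(0+1>=1)=1 G2=(1+0>=2)=0 G3=(0+0>=2)=0 -> 1100
Step 3: G0=G1|G0=1|1=1 G1=(0+1>=1)=1 G2=(1+0>=2)=0 G3=(0+1>=2)=0 -> 1100
Fixed point reached at step 2: 1100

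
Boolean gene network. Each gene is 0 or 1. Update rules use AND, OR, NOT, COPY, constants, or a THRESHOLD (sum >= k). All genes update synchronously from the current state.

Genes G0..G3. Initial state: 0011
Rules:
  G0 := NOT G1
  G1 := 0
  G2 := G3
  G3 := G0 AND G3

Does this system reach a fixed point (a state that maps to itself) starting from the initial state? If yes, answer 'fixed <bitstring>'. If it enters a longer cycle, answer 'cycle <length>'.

Answer: fixed 1000

Derivation:
Step 0: 0011
Step 1: G0=NOT G1=NOT 0=1 G1=0(const) G2=G3=1 G3=G0&G3=0&1=0 -> 1010
Step 2: G0=NOT G1=NOT 0=1 G1=0(const) G2=G3=0 G3=G0&G3=1&0=0 -> 1000
Step 3: G0=NOT G1=NOT 0=1 G1=0(const) G2=G3=0 G3=G0&G3=1&0=0 -> 1000
Fixed point reached at step 2: 1000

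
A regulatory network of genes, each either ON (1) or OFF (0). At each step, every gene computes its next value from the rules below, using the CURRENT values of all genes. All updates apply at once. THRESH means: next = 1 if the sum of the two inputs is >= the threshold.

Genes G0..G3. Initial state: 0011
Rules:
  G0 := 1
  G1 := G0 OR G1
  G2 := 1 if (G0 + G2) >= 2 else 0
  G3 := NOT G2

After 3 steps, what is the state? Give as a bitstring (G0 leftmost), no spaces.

Step 1: G0=1(const) G1=G0|G1=0|0=0 G2=(0+1>=2)=0 G3=NOT G2=NOT 1=0 -> 1000
Step 2: G0=1(const) G1=G0|G1=1|0=1 G2=(1+0>=2)=0 G3=NOT G2=NOT 0=1 -> 1101
Step 3: G0=1(const) G1=G0|G1=1|1=1 G2=(1+0>=2)=0 G3=NOT G2=NOT 0=1 -> 1101

1101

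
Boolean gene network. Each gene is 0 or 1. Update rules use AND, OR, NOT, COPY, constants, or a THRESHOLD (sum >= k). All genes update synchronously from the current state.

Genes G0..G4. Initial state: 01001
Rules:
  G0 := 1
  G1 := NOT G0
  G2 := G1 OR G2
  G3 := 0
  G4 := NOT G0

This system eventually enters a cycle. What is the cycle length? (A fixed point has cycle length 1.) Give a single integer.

Step 0: 01001
Step 1: G0=1(const) G1=NOT G0=NOT 0=1 G2=G1|G2=1|0=1 G3=0(const) G4=NOT G0=NOT 0=1 -> 11101
Step 2: G0=1(const) G1=NOT G0=NOT 1=0 G2=G1|G2=1|1=1 G3=0(const) G4=NOT G0=NOT 1=0 -> 10100
Step 3: G0=1(const) G1=NOT G0=NOT 1=0 G2=G1|G2=0|1=1 G3=0(const) G4=NOT G0=NOT 1=0 -> 10100
State from step 3 equals state from step 2 -> cycle length 1

Answer: 1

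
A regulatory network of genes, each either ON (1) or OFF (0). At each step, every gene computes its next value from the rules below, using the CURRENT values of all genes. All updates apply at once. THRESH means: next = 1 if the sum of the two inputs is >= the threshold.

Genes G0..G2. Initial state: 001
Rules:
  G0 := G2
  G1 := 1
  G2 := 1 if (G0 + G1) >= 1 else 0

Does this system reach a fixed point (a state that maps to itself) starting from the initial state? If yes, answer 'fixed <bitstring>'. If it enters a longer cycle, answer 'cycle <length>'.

Answer: fixed 111

Derivation:
Step 0: 001
Step 1: G0=G2=1 G1=1(const) G2=(0+0>=1)=0 -> 110
Step 2: G0=G2=0 G1=1(const) G2=(1+1>=1)=1 -> 011
Step 3: G0=G2=1 G1=1(const) G2=(0+1>=1)=1 -> 111
Step 4: G0=G2=1 G1=1(const) G2=(1+1>=1)=1 -> 111
Fixed point reached at step 3: 111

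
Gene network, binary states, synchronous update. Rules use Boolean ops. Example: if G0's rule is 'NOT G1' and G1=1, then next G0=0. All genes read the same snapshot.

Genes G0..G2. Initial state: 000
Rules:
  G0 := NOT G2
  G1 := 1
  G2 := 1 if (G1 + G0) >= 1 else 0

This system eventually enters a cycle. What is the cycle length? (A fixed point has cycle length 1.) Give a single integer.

Answer: 1

Derivation:
Step 0: 000
Step 1: G0=NOT G2=NOT 0=1 G1=1(const) G2=(0+0>=1)=0 -> 110
Step 2: G0=NOT G2=NOT 0=1 G1=1(const) G2=(1+1>=1)=1 -> 111
Step 3: G0=NOT G2=NOT 1=0 G1=1(const) G2=(1+1>=1)=1 -> 011
Step 4: G0=NOT G2=NOT 1=0 G1=1(const) G2=(1+0>=1)=1 -> 011
State from step 4 equals state from step 3 -> cycle length 1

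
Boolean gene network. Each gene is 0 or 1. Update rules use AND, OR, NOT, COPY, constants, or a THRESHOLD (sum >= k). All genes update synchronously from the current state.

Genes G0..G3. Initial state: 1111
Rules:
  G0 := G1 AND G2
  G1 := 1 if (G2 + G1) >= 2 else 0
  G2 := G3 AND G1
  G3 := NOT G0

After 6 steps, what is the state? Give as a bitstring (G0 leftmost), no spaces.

Step 1: G0=G1&G2=1&1=1 G1=(1+1>=2)=1 G2=G3&G1=1&1=1 G3=NOT G0=NOT 1=0 -> 1110
Step 2: G0=G1&G2=1&1=1 G1=(1+1>=2)=1 G2=G3&G1=0&1=0 G3=NOT G0=NOT 1=0 -> 1100
Step 3: G0=G1&G2=1&0=0 G1=(0+1>=2)=0 G2=G3&G1=0&1=0 G3=NOT G0=NOT 1=0 -> 0000
Step 4: G0=G1&G2=0&0=0 G1=(0+0>=2)=0 G2=G3&G1=0&0=0 G3=NOT G0=NOT 0=1 -> 0001
Step 5: G0=G1&G2=0&0=0 G1=(0+0>=2)=0 G2=G3&G1=1&0=0 G3=NOT G0=NOT 0=1 -> 0001
Step 6: G0=G1&G2=0&0=0 G1=(0+0>=2)=0 G2=G3&G1=1&0=0 G3=NOT G0=NOT 0=1 -> 0001

0001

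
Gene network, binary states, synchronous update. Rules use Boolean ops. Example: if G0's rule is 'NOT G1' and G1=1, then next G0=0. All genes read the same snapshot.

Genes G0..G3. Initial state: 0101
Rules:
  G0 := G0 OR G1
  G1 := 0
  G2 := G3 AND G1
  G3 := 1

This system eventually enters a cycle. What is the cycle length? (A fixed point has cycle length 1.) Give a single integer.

Answer: 1

Derivation:
Step 0: 0101
Step 1: G0=G0|G1=0|1=1 G1=0(const) G2=G3&G1=1&1=1 G3=1(const) -> 1011
Step 2: G0=G0|G1=1|0=1 G1=0(const) G2=G3&G1=1&0=0 G3=1(const) -> 1001
Step 3: G0=G0|G1=1|0=1 G1=0(const) G2=G3&G1=1&0=0 G3=1(const) -> 1001
State from step 3 equals state from step 2 -> cycle length 1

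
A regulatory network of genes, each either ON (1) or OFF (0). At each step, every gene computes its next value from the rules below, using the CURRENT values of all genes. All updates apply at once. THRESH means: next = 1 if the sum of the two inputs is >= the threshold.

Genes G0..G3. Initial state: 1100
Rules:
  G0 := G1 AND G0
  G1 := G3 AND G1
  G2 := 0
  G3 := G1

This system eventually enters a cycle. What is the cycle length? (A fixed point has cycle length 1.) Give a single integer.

Step 0: 1100
Step 1: G0=G1&G0=1&1=1 G1=G3&G1=0&1=0 G2=0(const) G3=G1=1 -> 1001
Step 2: G0=G1&G0=0&1=0 G1=G3&G1=1&0=0 G2=0(const) G3=G1=0 -> 0000
Step 3: G0=G1&G0=0&0=0 G1=G3&G1=0&0=0 G2=0(const) G3=G1=0 -> 0000
State from step 3 equals state from step 2 -> cycle length 1

Answer: 1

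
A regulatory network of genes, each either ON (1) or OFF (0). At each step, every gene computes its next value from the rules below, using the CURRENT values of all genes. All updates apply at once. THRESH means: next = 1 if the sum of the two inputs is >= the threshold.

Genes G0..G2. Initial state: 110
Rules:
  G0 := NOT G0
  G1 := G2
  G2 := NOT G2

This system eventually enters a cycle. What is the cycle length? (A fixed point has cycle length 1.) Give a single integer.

Answer: 2

Derivation:
Step 0: 110
Step 1: G0=NOT G0=NOT 1=0 G1=G2=0 G2=NOT G2=NOT 0=1 -> 001
Step 2: G0=NOT G0=NOT 0=1 G1=G2=1 G2=NOT G2=NOT 1=0 -> 110
State from step 2 equals state from step 0 -> cycle length 2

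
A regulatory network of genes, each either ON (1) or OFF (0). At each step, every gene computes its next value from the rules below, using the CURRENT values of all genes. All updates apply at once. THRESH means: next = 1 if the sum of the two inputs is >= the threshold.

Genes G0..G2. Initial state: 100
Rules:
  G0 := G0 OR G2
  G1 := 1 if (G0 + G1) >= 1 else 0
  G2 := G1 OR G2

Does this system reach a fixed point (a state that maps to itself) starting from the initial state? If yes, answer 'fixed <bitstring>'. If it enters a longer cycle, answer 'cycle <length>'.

Step 0: 100
Step 1: G0=G0|G2=1|0=1 G1=(1+0>=1)=1 G2=G1|G2=0|0=0 -> 110
Step 2: G0=G0|G2=1|0=1 G1=(1+1>=1)=1 G2=G1|G2=1|0=1 -> 111
Step 3: G0=G0|G2=1|1=1 G1=(1+1>=1)=1 G2=G1|G2=1|1=1 -> 111
Fixed point reached at step 2: 111

Answer: fixed 111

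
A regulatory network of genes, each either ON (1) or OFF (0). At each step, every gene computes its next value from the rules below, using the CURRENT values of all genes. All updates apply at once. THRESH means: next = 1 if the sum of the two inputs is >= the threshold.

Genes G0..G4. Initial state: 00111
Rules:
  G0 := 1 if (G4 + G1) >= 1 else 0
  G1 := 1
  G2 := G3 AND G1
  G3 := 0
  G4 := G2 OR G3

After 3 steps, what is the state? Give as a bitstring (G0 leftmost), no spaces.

Step 1: G0=(1+0>=1)=1 G1=1(const) G2=G3&G1=1&0=0 G3=0(const) G4=G2|G3=1|1=1 -> 11001
Step 2: G0=(1+1>=1)=1 G1=1(const) G2=G3&G1=0&1=0 G3=0(const) G4=G2|G3=0|0=0 -> 11000
Step 3: G0=(0+1>=1)=1 G1=1(const) G2=G3&G1=0&1=0 G3=0(const) G4=G2|G3=0|0=0 -> 11000

11000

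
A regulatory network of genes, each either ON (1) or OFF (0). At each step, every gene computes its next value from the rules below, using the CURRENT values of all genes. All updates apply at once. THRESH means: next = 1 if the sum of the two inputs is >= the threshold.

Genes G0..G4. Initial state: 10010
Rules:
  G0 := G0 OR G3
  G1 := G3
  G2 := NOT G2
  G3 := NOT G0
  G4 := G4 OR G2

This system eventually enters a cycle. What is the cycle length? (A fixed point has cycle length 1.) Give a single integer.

Step 0: 10010
Step 1: G0=G0|G3=1|1=1 G1=G3=1 G2=NOT G2=NOT 0=1 G3=NOT G0=NOT 1=0 G4=G4|G2=0|0=0 -> 11100
Step 2: G0=G0|G3=1|0=1 G1=G3=0 G2=NOT G2=NOT 1=0 G3=NOT G0=NOT 1=0 G4=G4|G2=0|1=1 -> 10001
Step 3: G0=G0|G3=1|0=1 G1=G3=0 G2=NOT G2=NOT 0=1 G3=NOT G0=NOT 1=0 G4=G4|G2=1|0=1 -> 10101
Step 4: G0=G0|G3=1|0=1 G1=G3=0 G2=NOT G2=NOT 1=0 G3=NOT G0=NOT 1=0 G4=G4|G2=1|1=1 -> 10001
State from step 4 equals state from step 2 -> cycle length 2

Answer: 2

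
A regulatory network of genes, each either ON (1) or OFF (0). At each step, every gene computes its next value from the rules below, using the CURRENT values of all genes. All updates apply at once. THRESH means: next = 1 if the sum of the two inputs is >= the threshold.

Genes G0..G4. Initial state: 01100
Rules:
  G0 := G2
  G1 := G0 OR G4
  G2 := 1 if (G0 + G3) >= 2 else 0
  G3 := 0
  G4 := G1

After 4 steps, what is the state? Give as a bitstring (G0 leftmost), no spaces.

Step 1: G0=G2=1 G1=G0|G4=0|0=0 G2=(0+0>=2)=0 G3=0(const) G4=G1=1 -> 10001
Step 2: G0=G2=0 G1=G0|G4=1|1=1 G2=(1+0>=2)=0 G3=0(const) G4=G1=0 -> 01000
Step 3: G0=G2=0 G1=G0|G4=0|0=0 G2=(0+0>=2)=0 G3=0(const) G4=G1=1 -> 00001
Step 4: G0=G2=0 G1=G0|G4=0|1=1 G2=(0+0>=2)=0 G3=0(const) G4=G1=0 -> 01000

01000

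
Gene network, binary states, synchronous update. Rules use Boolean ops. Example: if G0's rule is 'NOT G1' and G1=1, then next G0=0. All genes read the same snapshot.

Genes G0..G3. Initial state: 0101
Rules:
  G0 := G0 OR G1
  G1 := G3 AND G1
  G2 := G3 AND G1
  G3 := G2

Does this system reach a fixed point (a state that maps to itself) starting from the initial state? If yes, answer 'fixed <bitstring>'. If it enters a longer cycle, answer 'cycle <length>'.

Answer: fixed 1000

Derivation:
Step 0: 0101
Step 1: G0=G0|G1=0|1=1 G1=G3&G1=1&1=1 G2=G3&G1=1&1=1 G3=G2=0 -> 1110
Step 2: G0=G0|G1=1|1=1 G1=G3&G1=0&1=0 G2=G3&G1=0&1=0 G3=G2=1 -> 1001
Step 3: G0=G0|G1=1|0=1 G1=G3&G1=1&0=0 G2=G3&G1=1&0=0 G3=G2=0 -> 1000
Step 4: G0=G0|G1=1|0=1 G1=G3&G1=0&0=0 G2=G3&G1=0&0=0 G3=G2=0 -> 1000
Fixed point reached at step 3: 1000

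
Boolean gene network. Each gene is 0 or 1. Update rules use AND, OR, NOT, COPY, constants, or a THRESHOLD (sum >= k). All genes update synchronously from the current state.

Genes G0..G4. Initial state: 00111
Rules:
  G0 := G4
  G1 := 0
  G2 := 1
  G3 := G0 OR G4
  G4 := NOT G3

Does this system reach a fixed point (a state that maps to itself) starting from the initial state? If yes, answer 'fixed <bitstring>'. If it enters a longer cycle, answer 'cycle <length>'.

Answer: cycle 5

Derivation:
Step 0: 00111
Step 1: G0=G4=1 G1=0(const) G2=1(const) G3=G0|G4=0|1=1 G4=NOT G3=NOT 1=0 -> 10110
Step 2: G0=G4=0 G1=0(const) G2=1(const) G3=G0|G4=1|0=1 G4=NOT G3=NOT 1=0 -> 00110
Step 3: G0=G4=0 G1=0(const) G2=1(const) G3=G0|G4=0|0=0 G4=NOT G3=NOT 1=0 -> 00100
Step 4: G0=G4=0 G1=0(const) G2=1(const) G3=G0|G4=0|0=0 G4=NOT G3=NOT 0=1 -> 00101
Step 5: G0=G4=1 G1=0(const) G2=1(const) G3=G0|G4=0|1=1 G4=NOT G3=NOT 0=1 -> 10111
Step 6: G0=G4=1 G1=0(const) G2=1(const) G3=G0|G4=1|1=1 G4=NOT G3=NOT 1=0 -> 10110
Cycle of length 5 starting at step 1 -> no fixed point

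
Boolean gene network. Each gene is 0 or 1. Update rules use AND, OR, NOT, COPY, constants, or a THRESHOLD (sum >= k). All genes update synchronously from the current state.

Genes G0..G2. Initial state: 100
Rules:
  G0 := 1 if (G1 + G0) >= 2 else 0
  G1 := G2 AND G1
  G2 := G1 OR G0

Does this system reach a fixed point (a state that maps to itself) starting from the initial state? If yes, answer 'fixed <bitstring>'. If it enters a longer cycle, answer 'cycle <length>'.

Step 0: 100
Step 1: G0=(0+1>=2)=0 G1=G2&G1=0&0=0 G2=G1|G0=0|1=1 -> 001
Step 2: G0=(0+0>=2)=0 G1=G2&G1=1&0=0 G2=G1|G0=0|0=0 -> 000
Step 3: G0=(0+0>=2)=0 G1=G2&G1=0&0=0 G2=G1|G0=0|0=0 -> 000
Fixed point reached at step 2: 000

Answer: fixed 000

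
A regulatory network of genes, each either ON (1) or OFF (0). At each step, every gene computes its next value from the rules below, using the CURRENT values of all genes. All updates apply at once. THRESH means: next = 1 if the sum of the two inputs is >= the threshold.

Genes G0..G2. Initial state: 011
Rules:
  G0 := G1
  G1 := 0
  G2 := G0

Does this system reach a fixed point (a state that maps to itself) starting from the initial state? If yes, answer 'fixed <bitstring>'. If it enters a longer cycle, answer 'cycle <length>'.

Answer: fixed 000

Derivation:
Step 0: 011
Step 1: G0=G1=1 G1=0(const) G2=G0=0 -> 100
Step 2: G0=G1=0 G1=0(const) G2=G0=1 -> 001
Step 3: G0=G1=0 G1=0(const) G2=G0=0 -> 000
Step 4: G0=G1=0 G1=0(const) G2=G0=0 -> 000
Fixed point reached at step 3: 000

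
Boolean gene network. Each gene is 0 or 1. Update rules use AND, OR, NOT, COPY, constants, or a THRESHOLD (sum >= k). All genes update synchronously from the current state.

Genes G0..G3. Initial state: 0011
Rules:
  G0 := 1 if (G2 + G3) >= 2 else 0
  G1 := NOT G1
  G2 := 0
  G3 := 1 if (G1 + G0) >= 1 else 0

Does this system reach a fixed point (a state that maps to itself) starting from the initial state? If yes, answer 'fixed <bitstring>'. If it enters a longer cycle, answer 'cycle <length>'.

Answer: cycle 2

Derivation:
Step 0: 0011
Step 1: G0=(1+1>=2)=1 G1=NOT G1=NOT 0=1 G2=0(const) G3=(0+0>=1)=0 -> 1100
Step 2: G0=(0+0>=2)=0 G1=NOT G1=NOT 1=0 G2=0(const) G3=(1+1>=1)=1 -> 0001
Step 3: G0=(0+1>=2)=0 G1=NOT G1=NOT 0=1 G2=0(const) G3=(0+0>=1)=0 -> 0100
Step 4: G0=(0+0>=2)=0 G1=NOT G1=NOT 1=0 G2=0(const) G3=(1+0>=1)=1 -> 0001
Cycle of length 2 starting at step 2 -> no fixed point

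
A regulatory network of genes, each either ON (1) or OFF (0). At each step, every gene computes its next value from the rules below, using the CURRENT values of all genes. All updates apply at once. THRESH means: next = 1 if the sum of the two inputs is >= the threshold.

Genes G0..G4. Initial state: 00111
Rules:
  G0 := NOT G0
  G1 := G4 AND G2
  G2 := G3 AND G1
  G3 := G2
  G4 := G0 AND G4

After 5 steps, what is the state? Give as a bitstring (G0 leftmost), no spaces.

Step 1: G0=NOT G0=NOT 0=1 G1=G4&G2=1&1=1 G2=G3&G1=1&0=0 G3=G2=1 G4=G0&G4=0&1=0 -> 11010
Step 2: G0=NOT G0=NOT 1=0 G1=G4&G2=0&0=0 G2=G3&G1=1&1=1 G3=G2=0 G4=G0&G4=1&0=0 -> 00100
Step 3: G0=NOT G0=NOT 0=1 G1=G4&G2=0&1=0 G2=G3&G1=0&0=0 G3=G2=1 G4=G0&G4=0&0=0 -> 10010
Step 4: G0=NOT G0=NOT 1=0 G1=G4&G2=0&0=0 G2=G3&G1=1&0=0 G3=G2=0 G4=G0&G4=1&0=0 -> 00000
Step 5: G0=NOT G0=NOT 0=1 G1=G4&G2=0&0=0 G2=G3&G1=0&0=0 G3=G2=0 G4=G0&G4=0&0=0 -> 10000

10000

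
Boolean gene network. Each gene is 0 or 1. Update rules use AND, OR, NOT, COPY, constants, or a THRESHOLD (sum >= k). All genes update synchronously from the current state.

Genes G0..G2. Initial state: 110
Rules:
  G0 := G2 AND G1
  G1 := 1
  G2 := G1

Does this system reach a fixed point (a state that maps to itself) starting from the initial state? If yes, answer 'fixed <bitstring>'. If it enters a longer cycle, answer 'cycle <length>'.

Answer: fixed 111

Derivation:
Step 0: 110
Step 1: G0=G2&G1=0&1=0 G1=1(const) G2=G1=1 -> 011
Step 2: G0=G2&G1=1&1=1 G1=1(const) G2=G1=1 -> 111
Step 3: G0=G2&G1=1&1=1 G1=1(const) G2=G1=1 -> 111
Fixed point reached at step 2: 111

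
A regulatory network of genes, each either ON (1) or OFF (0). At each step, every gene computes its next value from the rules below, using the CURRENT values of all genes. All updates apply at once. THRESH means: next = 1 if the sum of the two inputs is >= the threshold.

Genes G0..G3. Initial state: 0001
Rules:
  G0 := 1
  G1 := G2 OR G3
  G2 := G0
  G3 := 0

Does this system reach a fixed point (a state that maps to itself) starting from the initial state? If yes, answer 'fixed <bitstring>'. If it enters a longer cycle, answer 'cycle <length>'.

Step 0: 0001
Step 1: G0=1(const) G1=G2|G3=0|1=1 G2=G0=0 G3=0(const) -> 1100
Step 2: G0=1(const) G1=G2|G3=0|0=0 G2=G0=1 G3=0(const) -> 1010
Step 3: G0=1(const) G1=G2|G3=1|0=1 G2=G0=1 G3=0(const) -> 1110
Step 4: G0=1(const) G1=G2|G3=1|0=1 G2=G0=1 G3=0(const) -> 1110
Fixed point reached at step 3: 1110

Answer: fixed 1110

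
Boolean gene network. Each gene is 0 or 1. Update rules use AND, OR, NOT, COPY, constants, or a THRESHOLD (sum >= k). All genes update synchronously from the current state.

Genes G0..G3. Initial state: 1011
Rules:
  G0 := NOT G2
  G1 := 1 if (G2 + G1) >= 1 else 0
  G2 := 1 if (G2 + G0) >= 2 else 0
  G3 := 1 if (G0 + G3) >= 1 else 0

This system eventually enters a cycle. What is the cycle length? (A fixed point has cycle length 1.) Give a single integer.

Step 0: 1011
Step 1: G0=NOT G2=NOT 1=0 G1=(1+0>=1)=1 G2=(1+1>=2)=1 G3=(1+1>=1)=1 -> 0111
Step 2: G0=NOT G2=NOT 1=0 G1=(1+1>=1)=1 G2=(1+0>=2)=0 G3=(0+1>=1)=1 -> 0101
Step 3: G0=NOT G2=NOT 0=1 G1=(0+1>=1)=1 G2=(0+0>=2)=0 G3=(0+1>=1)=1 -> 1101
Step 4: G0=NOT G2=NOT 0=1 G1=(0+1>=1)=1 G2=(0+1>=2)=0 G3=(1+1>=1)=1 -> 1101
State from step 4 equals state from step 3 -> cycle length 1

Answer: 1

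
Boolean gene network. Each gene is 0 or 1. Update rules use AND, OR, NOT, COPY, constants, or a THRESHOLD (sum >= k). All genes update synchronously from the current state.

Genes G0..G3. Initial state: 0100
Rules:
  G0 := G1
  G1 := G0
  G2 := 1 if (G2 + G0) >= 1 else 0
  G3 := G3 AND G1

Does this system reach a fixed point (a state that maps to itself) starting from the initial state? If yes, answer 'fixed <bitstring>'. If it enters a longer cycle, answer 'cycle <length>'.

Step 0: 0100
Step 1: G0=G1=1 G1=G0=0 G2=(0+0>=1)=0 G3=G3&G1=0&1=0 -> 1000
Step 2: G0=G1=0 G1=G0=1 G2=(0+1>=1)=1 G3=G3&G1=0&0=0 -> 0110
Step 3: G0=G1=1 G1=G0=0 G2=(1+0>=1)=1 G3=G3&G1=0&1=0 -> 1010
Step 4: G0=G1=0 G1=G0=1 G2=(1+1>=1)=1 G3=G3&G1=0&0=0 -> 0110
Cycle of length 2 starting at step 2 -> no fixed point

Answer: cycle 2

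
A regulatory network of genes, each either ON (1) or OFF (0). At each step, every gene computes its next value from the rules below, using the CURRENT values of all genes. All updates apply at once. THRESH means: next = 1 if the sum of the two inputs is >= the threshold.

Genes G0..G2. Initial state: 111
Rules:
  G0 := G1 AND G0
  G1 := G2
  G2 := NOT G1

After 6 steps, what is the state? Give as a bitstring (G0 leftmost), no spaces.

Step 1: G0=G1&G0=1&1=1 G1=G2=1 G2=NOT G1=NOT 1=0 -> 110
Step 2: G0=G1&G0=1&1=1 G1=G2=0 G2=NOT G1=NOT 1=0 -> 100
Step 3: G0=G1&G0=0&1=0 G1=G2=0 G2=NOT G1=NOT 0=1 -> 001
Step 4: G0=G1&G0=0&0=0 G1=G2=1 G2=NOT G1=NOT 0=1 -> 011
Step 5: G0=G1&G0=1&0=0 G1=G2=1 G2=NOT G1=NOT 1=0 -> 010
Step 6: G0=G1&G0=1&0=0 G1=G2=0 G2=NOT G1=NOT 1=0 -> 000

000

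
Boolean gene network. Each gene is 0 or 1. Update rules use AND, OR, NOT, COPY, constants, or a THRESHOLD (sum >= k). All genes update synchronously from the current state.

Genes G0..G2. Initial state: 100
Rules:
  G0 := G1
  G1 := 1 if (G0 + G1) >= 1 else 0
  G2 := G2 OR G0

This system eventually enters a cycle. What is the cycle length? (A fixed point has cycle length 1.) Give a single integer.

Answer: 1

Derivation:
Step 0: 100
Step 1: G0=G1=0 G1=(1+0>=1)=1 G2=G2|G0=0|1=1 -> 011
Step 2: G0=G1=1 G1=(0+1>=1)=1 G2=G2|G0=1|0=1 -> 111
Step 3: G0=G1=1 G1=(1+1>=1)=1 G2=G2|G0=1|1=1 -> 111
State from step 3 equals state from step 2 -> cycle length 1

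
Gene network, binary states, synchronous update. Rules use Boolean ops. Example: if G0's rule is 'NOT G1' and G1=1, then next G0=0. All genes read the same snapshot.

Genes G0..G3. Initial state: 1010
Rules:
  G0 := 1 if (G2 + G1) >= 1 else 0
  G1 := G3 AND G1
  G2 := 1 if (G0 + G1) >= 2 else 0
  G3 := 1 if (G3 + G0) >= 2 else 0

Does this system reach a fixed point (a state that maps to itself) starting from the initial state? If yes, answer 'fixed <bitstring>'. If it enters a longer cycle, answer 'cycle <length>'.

Step 0: 1010
Step 1: G0=(1+0>=1)=1 G1=G3&G1=0&0=0 G2=(1+0>=2)=0 G3=(0+1>=2)=0 -> 1000
Step 2: G0=(0+0>=1)=0 G1=G3&G1=0&0=0 G2=(1+0>=2)=0 G3=(0+1>=2)=0 -> 0000
Step 3: G0=(0+0>=1)=0 G1=G3&G1=0&0=0 G2=(0+0>=2)=0 G3=(0+0>=2)=0 -> 0000
Fixed point reached at step 2: 0000

Answer: fixed 0000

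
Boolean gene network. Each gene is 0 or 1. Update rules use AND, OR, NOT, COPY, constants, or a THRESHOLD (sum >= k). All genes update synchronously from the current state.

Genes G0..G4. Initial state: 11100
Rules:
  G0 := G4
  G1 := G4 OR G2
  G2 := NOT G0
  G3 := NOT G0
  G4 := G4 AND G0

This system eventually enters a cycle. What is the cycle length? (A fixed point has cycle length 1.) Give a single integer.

Answer: 1

Derivation:
Step 0: 11100
Step 1: G0=G4=0 G1=G4|G2=0|1=1 G2=NOT G0=NOT 1=0 G3=NOT G0=NOT 1=0 G4=G4&G0=0&1=0 -> 01000
Step 2: G0=G4=0 G1=G4|G2=0|0=0 G2=NOT G0=NOT 0=1 G3=NOT G0=NOT 0=1 G4=G4&G0=0&0=0 -> 00110
Step 3: G0=G4=0 G1=G4|G2=0|1=1 G2=NOT G0=NOT 0=1 G3=NOT G0=NOT 0=1 G4=G4&G0=0&0=0 -> 01110
Step 4: G0=G4=0 G1=G4|G2=0|1=1 G2=NOT G0=NOT 0=1 G3=NOT G0=NOT 0=1 G4=G4&G0=0&0=0 -> 01110
State from step 4 equals state from step 3 -> cycle length 1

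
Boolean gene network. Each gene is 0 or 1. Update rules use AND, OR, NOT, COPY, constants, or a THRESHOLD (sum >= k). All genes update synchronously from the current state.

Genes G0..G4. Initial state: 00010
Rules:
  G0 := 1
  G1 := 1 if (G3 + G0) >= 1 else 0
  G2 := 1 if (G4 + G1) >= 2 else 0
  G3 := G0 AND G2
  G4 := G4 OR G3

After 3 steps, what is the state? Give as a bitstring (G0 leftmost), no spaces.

Step 1: G0=1(const) G1=(1+0>=1)=1 G2=(0+0>=2)=0 G3=G0&G2=0&0=0 G4=G4|G3=0|1=1 -> 11001
Step 2: G0=1(const) G1=(0+1>=1)=1 G2=(1+1>=2)=1 G3=G0&G2=1&0=0 G4=G4|G3=1|0=1 -> 11101
Step 3: G0=1(const) G1=(0+1>=1)=1 G2=(1+1>=2)=1 G3=G0&G2=1&1=1 G4=G4|G3=1|0=1 -> 11111

11111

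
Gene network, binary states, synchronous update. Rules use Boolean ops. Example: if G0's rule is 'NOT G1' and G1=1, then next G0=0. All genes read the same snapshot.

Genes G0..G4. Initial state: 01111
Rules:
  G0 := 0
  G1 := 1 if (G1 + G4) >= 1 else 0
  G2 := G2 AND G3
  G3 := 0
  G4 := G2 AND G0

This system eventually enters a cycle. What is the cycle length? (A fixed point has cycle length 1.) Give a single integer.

Step 0: 01111
Step 1: G0=0(const) G1=(1+1>=1)=1 G2=G2&G3=1&1=1 G3=0(const) G4=G2&G0=1&0=0 -> 01100
Step 2: G0=0(const) G1=(1+0>=1)=1 G2=G2&G3=1&0=0 G3=0(const) G4=G2&G0=1&0=0 -> 01000
Step 3: G0=0(const) G1=(1+0>=1)=1 G2=G2&G3=0&0=0 G3=0(const) G4=G2&G0=0&0=0 -> 01000
State from step 3 equals state from step 2 -> cycle length 1

Answer: 1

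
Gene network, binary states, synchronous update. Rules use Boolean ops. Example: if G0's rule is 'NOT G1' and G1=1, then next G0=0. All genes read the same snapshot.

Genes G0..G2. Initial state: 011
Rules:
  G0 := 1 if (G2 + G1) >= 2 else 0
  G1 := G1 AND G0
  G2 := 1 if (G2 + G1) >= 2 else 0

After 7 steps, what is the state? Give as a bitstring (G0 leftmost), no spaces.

Step 1: G0=(1+1>=2)=1 G1=G1&G0=1&0=0 G2=(1+1>=2)=1 -> 101
Step 2: G0=(1+0>=2)=0 G1=G1&G0=0&1=0 G2=(1+0>=2)=0 -> 000
Step 3: G0=(0+0>=2)=0 G1=G1&G0=0&0=0 G2=(0+0>=2)=0 -> 000
Step 4: G0=(0+0>=2)=0 G1=G1&G0=0&0=0 G2=(0+0>=2)=0 -> 000
Step 5: G0=(0+0>=2)=0 G1=G1&G0=0&0=0 G2=(0+0>=2)=0 -> 000
Step 6: G0=(0+0>=2)=0 G1=G1&G0=0&0=0 G2=(0+0>=2)=0 -> 000
Step 7: G0=(0+0>=2)=0 G1=G1&G0=0&0=0 G2=(0+0>=2)=0 -> 000

000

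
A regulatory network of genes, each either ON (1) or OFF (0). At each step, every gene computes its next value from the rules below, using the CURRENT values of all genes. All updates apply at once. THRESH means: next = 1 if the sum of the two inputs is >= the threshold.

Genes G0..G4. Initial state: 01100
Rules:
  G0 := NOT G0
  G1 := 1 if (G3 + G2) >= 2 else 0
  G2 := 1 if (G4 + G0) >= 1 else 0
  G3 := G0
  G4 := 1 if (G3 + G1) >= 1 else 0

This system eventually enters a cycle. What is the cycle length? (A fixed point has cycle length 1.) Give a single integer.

Step 0: 01100
Step 1: G0=NOT G0=NOT 0=1 G1=(0+1>=2)=0 G2=(0+0>=1)=0 G3=G0=0 G4=(0+1>=1)=1 -> 10001
Step 2: G0=NOT G0=NOT 1=0 G1=(0+0>=2)=0 G2=(1+1>=1)=1 G3=G0=1 G4=(0+0>=1)=0 -> 00110
Step 3: G0=NOT G0=NOT 0=1 G1=(1+1>=2)=1 G2=(0+0>=1)=0 G3=G0=0 G4=(1+0>=1)=1 -> 11001
Step 4: G0=NOT G0=NOT 1=0 G1=(0+0>=2)=0 G2=(1+1>=1)=1 G3=G0=1 G4=(0+1>=1)=1 -> 00111
Step 5: G0=NOT G0=NOT 0=1 G1=(1+1>=2)=1 G2=(1+0>=1)=1 G3=G0=0 G4=(1+0>=1)=1 -> 11101
Step 6: G0=NOT G0=NOT 1=0 G1=(0+1>=2)=0 G2=(1+1>=1)=1 G3=G0=1 G4=(0+1>=1)=1 -> 00111
State from step 6 equals state from step 4 -> cycle length 2

Answer: 2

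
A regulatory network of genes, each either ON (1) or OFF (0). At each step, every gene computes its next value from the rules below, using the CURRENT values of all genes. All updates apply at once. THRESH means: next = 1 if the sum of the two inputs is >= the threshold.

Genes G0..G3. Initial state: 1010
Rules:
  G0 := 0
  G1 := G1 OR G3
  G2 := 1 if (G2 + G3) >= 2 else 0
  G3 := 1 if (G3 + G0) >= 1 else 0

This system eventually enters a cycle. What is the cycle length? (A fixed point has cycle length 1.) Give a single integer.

Step 0: 1010
Step 1: G0=0(const) G1=G1|G3=0|0=0 G2=(1+0>=2)=0 G3=(0+1>=1)=1 -> 0001
Step 2: G0=0(const) G1=G1|G3=0|1=1 G2=(0+1>=2)=0 G3=(1+0>=1)=1 -> 0101
Step 3: G0=0(const) G1=G1|G3=1|1=1 G2=(0+1>=2)=0 G3=(1+0>=1)=1 -> 0101
State from step 3 equals state from step 2 -> cycle length 1

Answer: 1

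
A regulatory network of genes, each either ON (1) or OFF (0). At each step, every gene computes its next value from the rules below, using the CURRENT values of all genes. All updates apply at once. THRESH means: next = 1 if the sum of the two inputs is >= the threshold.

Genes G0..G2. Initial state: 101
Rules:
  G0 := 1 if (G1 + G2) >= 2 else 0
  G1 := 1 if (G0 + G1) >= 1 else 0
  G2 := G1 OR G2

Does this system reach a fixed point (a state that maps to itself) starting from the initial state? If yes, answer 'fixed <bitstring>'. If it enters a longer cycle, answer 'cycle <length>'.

Step 0: 101
Step 1: G0=(0+1>=2)=0 G1=(1+0>=1)=1 G2=G1|G2=0|1=1 -> 011
Step 2: G0=(1+1>=2)=1 G1=(0+1>=1)=1 G2=G1|G2=1|1=1 -> 111
Step 3: G0=(1+1>=2)=1 G1=(1+1>=1)=1 G2=G1|G2=1|1=1 -> 111
Fixed point reached at step 2: 111

Answer: fixed 111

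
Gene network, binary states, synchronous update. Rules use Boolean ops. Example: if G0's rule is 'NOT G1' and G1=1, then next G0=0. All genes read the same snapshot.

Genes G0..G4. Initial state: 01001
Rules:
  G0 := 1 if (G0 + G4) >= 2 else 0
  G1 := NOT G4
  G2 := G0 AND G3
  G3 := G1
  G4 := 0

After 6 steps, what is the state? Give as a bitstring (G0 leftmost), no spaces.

Step 1: G0=(0+1>=2)=0 G1=NOT G4=NOT 1=0 G2=G0&G3=0&0=0 G3=G1=1 G4=0(const) -> 00010
Step 2: G0=(0+0>=2)=0 G1=NOT G4=NOT 0=1 G2=G0&G3=0&1=0 G3=G1=0 G4=0(const) -> 01000
Step 3: G0=(0+0>=2)=0 G1=NOT G4=NOT 0=1 G2=G0&G3=0&0=0 G3=G1=1 G4=0(const) -> 01010
Step 4: G0=(0+0>=2)=0 G1=NOT G4=NOT 0=1 G2=G0&G3=0&1=0 G3=G1=1 G4=0(const) -> 01010
Step 5: G0=(0+0>=2)=0 G1=NOT G4=NOT 0=1 G2=G0&G3=0&1=0 G3=G1=1 G4=0(const) -> 01010
Step 6: G0=(0+0>=2)=0 G1=NOT G4=NOT 0=1 G2=G0&G3=0&1=0 G3=G1=1 G4=0(const) -> 01010

01010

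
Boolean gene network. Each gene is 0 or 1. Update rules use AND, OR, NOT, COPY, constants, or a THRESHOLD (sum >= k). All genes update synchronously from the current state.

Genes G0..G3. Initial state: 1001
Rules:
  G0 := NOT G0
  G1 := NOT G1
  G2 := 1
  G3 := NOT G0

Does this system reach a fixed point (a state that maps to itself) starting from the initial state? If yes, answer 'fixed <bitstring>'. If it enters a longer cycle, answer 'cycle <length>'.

Answer: cycle 2

Derivation:
Step 0: 1001
Step 1: G0=NOT G0=NOT 1=0 G1=NOT G1=NOT 0=1 G2=1(const) G3=NOT G0=NOT 1=0 -> 0110
Step 2: G0=NOT G0=NOT 0=1 G1=NOT G1=NOT 1=0 G2=1(const) G3=NOT G0=NOT 0=1 -> 1011
Step 3: G0=NOT G0=NOT 1=0 G1=NOT G1=NOT 0=1 G2=1(const) G3=NOT G0=NOT 1=0 -> 0110
Cycle of length 2 starting at step 1 -> no fixed point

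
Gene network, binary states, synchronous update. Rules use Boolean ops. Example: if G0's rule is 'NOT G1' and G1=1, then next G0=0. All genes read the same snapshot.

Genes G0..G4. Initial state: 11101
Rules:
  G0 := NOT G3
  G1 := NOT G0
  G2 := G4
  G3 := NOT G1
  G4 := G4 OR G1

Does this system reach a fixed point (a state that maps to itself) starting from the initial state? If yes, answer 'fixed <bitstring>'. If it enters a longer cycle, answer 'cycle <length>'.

Answer: cycle 6

Derivation:
Step 0: 11101
Step 1: G0=NOT G3=NOT 0=1 G1=NOT G0=NOT 1=0 G2=G4=1 G3=NOT G1=NOT 1=0 G4=G4|G1=1|1=1 -> 10101
Step 2: G0=NOT G3=NOT 0=1 G1=NOT G0=NOT 1=0 G2=G4=1 G3=NOT G1=NOT 0=1 G4=G4|G1=1|0=1 -> 10111
Step 3: G0=NOT G3=NOT 1=0 G1=NOT G0=NOT 1=0 G2=G4=1 G3=NOT G1=NOT 0=1 G4=G4|G1=1|0=1 -> 00111
Step 4: G0=NOT G3=NOT 1=0 G1=NOT G0=NOT 0=1 G2=G4=1 G3=NOT G1=NOT 0=1 G4=G4|G1=1|0=1 -> 01111
Step 5: G0=NOT G3=NOT 1=0 G1=NOT G0=NOT 0=1 G2=G4=1 G3=NOT G1=NOT 1=0 G4=G4|G1=1|1=1 -> 01101
Step 6: G0=NOT G3=NOT 0=1 G1=NOT G0=NOT 0=1 G2=G4=1 G3=NOT G1=NOT 1=0 G4=G4|G1=1|1=1 -> 11101
Cycle of length 6 starting at step 0 -> no fixed point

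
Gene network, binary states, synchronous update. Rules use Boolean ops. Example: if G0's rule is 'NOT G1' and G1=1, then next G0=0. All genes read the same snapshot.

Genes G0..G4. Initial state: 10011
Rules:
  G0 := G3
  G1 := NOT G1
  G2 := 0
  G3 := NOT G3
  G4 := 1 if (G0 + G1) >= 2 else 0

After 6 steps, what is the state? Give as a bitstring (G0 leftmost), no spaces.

Step 1: G0=G3=1 G1=NOT G1=NOT 0=1 G2=0(const) G3=NOT G3=NOT 1=0 G4=(1+0>=2)=0 -> 11000
Step 2: G0=G3=0 G1=NOT G1=NOT 1=0 G2=0(const) G3=NOT G3=NOT 0=1 G4=(1+1>=2)=1 -> 00011
Step 3: G0=G3=1 G1=NOT G1=NOT 0=1 G2=0(const) G3=NOT G3=NOT 1=0 G4=(0+0>=2)=0 -> 11000
Step 4: G0=G3=0 G1=NOT G1=NOT 1=0 G2=0(const) G3=NOT G3=NOT 0=1 G4=(1+1>=2)=1 -> 00011
Step 5: G0=G3=1 G1=NOT G1=NOT 0=1 G2=0(const) G3=NOT G3=NOT 1=0 G4=(0+0>=2)=0 -> 11000
Step 6: G0=G3=0 G1=NOT G1=NOT 1=0 G2=0(const) G3=NOT G3=NOT 0=1 G4=(1+1>=2)=1 -> 00011

00011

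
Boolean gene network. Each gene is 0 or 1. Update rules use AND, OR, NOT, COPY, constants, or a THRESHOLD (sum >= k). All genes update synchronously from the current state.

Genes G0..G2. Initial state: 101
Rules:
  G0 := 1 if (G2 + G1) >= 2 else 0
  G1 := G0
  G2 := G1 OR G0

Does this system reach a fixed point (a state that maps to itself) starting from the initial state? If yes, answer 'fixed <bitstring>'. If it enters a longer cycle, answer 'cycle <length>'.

Answer: cycle 2

Derivation:
Step 0: 101
Step 1: G0=(1+0>=2)=0 G1=G0=1 G2=G1|G0=0|1=1 -> 011
Step 2: G0=(1+1>=2)=1 G1=G0=0 G2=G1|G0=1|0=1 -> 101
Cycle of length 2 starting at step 0 -> no fixed point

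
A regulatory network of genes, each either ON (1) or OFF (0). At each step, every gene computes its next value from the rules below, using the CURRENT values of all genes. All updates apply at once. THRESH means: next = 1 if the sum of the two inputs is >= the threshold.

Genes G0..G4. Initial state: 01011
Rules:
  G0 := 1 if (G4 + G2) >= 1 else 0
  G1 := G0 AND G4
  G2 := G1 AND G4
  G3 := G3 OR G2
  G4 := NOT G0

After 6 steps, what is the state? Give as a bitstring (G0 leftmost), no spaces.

Step 1: G0=(1+0>=1)=1 G1=G0&G4=0&1=0 G2=G1&G4=1&1=1 G3=G3|G2=1|0=1 G4=NOT G0=NOT 0=1 -> 10111
Step 2: G0=(1+1>=1)=1 G1=G0&G4=1&1=1 G2=G1&G4=0&1=0 G3=G3|G2=1|1=1 G4=NOT G0=NOT 1=0 -> 11010
Step 3: G0=(0+0>=1)=0 G1=G0&G4=1&0=0 G2=G1&G4=1&0=0 G3=G3|G2=1|0=1 G4=NOT G0=NOT 1=0 -> 00010
Step 4: G0=(0+0>=1)=0 G1=G0&G4=0&0=0 G2=G1&G4=0&0=0 G3=G3|G2=1|0=1 G4=NOT G0=NOT 0=1 -> 00011
Step 5: G0=(1+0>=1)=1 G1=G0&G4=0&1=0 G2=G1&G4=0&1=0 G3=G3|G2=1|0=1 G4=NOT G0=NOT 0=1 -> 10011
Step 6: G0=(1+0>=1)=1 G1=G0&G4=1&1=1 G2=G1&G4=0&1=0 G3=G3|G2=1|0=1 G4=NOT G0=NOT 1=0 -> 11010

11010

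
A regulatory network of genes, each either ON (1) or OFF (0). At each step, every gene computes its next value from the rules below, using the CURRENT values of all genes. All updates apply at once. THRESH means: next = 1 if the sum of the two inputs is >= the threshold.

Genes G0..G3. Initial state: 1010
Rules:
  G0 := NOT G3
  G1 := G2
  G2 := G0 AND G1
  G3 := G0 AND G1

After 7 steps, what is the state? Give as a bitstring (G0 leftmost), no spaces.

Step 1: G0=NOT G3=NOT 0=1 G1=G2=1 G2=G0&G1=1&0=0 G3=G0&G1=1&0=0 -> 1100
Step 2: G0=NOT G3=NOT 0=1 G1=G2=0 G2=G0&G1=1&1=1 G3=G0&G1=1&1=1 -> 1011
Step 3: G0=NOT G3=NOT 1=0 G1=G2=1 G2=G0&G1=1&0=0 G3=G0&G1=1&0=0 -> 0100
Step 4: G0=NOT G3=NOT 0=1 G1=G2=0 G2=G0&G1=0&1=0 G3=G0&G1=0&1=0 -> 1000
Step 5: G0=NOT G3=NOT 0=1 G1=G2=0 G2=G0&G1=1&0=0 G3=G0&G1=1&0=0 -> 1000
Step 6: G0=NOT G3=NOT 0=1 G1=G2=0 G2=G0&G1=1&0=0 G3=G0&G1=1&0=0 -> 1000
Step 7: G0=NOT G3=NOT 0=1 G1=G2=0 G2=G0&G1=1&0=0 G3=G0&G1=1&0=0 -> 1000

1000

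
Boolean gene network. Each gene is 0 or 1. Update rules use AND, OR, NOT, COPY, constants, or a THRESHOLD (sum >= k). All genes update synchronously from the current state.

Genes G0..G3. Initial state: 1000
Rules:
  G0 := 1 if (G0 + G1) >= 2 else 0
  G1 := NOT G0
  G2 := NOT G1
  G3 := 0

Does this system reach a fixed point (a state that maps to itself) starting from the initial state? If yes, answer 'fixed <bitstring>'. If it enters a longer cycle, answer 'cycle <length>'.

Step 0: 1000
Step 1: G0=(1+0>=2)=0 G1=NOT G0=NOT 1=0 G2=NOT G1=NOT 0=1 G3=0(const) -> 0010
Step 2: G0=(0+0>=2)=0 G1=NOT G0=NOT 0=1 G2=NOT G1=NOT 0=1 G3=0(const) -> 0110
Step 3: G0=(0+1>=2)=0 G1=NOT G0=NOT 0=1 G2=NOT G1=NOT 1=0 G3=0(const) -> 0100
Step 4: G0=(0+1>=2)=0 G1=NOT G0=NOT 0=1 G2=NOT G1=NOT 1=0 G3=0(const) -> 0100
Fixed point reached at step 3: 0100

Answer: fixed 0100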